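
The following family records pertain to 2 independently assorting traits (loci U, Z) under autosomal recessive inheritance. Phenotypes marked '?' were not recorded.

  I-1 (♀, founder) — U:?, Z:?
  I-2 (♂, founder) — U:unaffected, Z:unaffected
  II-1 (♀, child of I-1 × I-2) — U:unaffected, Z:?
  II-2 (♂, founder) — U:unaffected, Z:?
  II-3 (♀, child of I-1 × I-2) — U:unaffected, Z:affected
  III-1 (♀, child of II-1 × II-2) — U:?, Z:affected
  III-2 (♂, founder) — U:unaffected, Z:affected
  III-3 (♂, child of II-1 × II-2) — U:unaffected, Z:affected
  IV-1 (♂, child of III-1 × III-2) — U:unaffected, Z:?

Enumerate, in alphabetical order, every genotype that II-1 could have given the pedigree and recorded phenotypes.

U/I-1 ? ·: UU|Uu|uu
U/I-2 un ·: UU|Uu
U/II-1 un I-1×I-2: UU|Uu
U/II-2 un ·: UU|Uu
U/II-3 un I-1×I-2: UU|Uu
U/III-1 ? II-1×II-2: UU|Uu|uu
U/III-2 un ·: UU|Uu
U/III-3 un II-1×II-2: UU|Uu
U/IV-1 un III-1×III-2: UU|Uu
⇒ U over [I-1,I-2,II-1,II-2,II-3,III-1,III-2,III-3,IV-1]: 375 consistent
Z/I-1 ? ·: Zz|zz
Z/I-2 un ·: Zz
Z/II-1 ? I-1×I-2: Zz|zz
Z/II-2 ? ·: Zz|zz
Z/II-3 aff I-1×I-2: zz
Z/III-1 aff II-1×II-2: zz
Z/III-2 aff ·: zz
Z/III-3 aff II-1×II-2: zz
Z/IV-1 ? III-1×III-2: zz
⇒ Z over [I-1,I-2,II-1,II-2,II-3,III-1,III-2,III-3,IV-1]: 8 consistent

II-1 ∈ {UU Zz, UU zz, Uu Zz, Uu zz}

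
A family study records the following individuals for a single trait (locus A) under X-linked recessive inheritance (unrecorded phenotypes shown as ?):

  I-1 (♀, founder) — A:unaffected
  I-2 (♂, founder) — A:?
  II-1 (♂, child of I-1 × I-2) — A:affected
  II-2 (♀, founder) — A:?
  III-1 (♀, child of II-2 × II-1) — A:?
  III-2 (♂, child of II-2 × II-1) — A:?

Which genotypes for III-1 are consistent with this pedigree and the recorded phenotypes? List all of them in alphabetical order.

III-1 ∈ {X^AX^a, X^aX^a}

A/I-1 un ·: X^AX^a
A/I-2 ? ·: X^AY|X^aY
A/II-1 aff I-1×I-2: X^aY
A/II-2 ? ·: X^AX^A|X^AX^a|X^aX^a
A/III-1 ? II-2×II-1: X^AX^a|X^aX^a
A/III-2 ? II-2×II-1: X^AY|X^aY
⇒ A over [I-1,I-2,II-1,II-2,III-1,III-2]: 12 consistent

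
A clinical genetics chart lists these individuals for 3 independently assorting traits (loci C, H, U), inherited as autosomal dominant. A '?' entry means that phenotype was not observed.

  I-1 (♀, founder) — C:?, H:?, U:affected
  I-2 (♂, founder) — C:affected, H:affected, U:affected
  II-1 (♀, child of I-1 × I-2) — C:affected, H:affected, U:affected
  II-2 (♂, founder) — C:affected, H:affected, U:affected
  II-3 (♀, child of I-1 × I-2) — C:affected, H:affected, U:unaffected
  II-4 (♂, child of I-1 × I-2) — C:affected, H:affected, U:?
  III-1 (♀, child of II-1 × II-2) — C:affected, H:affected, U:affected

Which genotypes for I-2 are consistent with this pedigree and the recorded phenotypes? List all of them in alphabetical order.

C/I-1 ? ·: cc|Cc|CC
C/I-2 aff ·: Cc|CC
C/II-1 aff I-1×I-2: Cc|CC
C/II-2 aff ·: Cc|CC
C/II-3 aff I-1×I-2: Cc|CC
C/II-4 aff I-1×I-2: Cc|CC
C/III-1 aff II-1×II-2: Cc|CC
⇒ C over [I-1,I-2,II-1,II-2,II-3,II-4,III-1]: 95 consistent
H/I-1 ? ·: hh|Hh|HH
H/I-2 aff ·: Hh|HH
H/II-1 aff I-1×I-2: Hh|HH
H/II-2 aff ·: Hh|HH
H/II-3 aff I-1×I-2: Hh|HH
H/II-4 aff I-1×I-2: Hh|HH
H/III-1 aff II-1×II-2: Hh|HH
⇒ H over [I-1,I-2,II-1,II-2,II-3,II-4,III-1]: 95 consistent
U/I-1 aff ·: Uu
U/I-2 aff ·: Uu
U/II-1 aff I-1×I-2: Uu|UU
U/II-2 aff ·: Uu|UU
U/II-3 un I-1×I-2: uu
U/II-4 ? I-1×I-2: uu|Uu|UU
U/III-1 aff II-1×II-2: Uu|UU
⇒ U over [I-1,I-2,II-1,II-2,II-3,II-4,III-1]: 21 consistent

I-2 ∈ {CC HH Uu, CC Hh Uu, Cc HH Uu, Cc Hh Uu}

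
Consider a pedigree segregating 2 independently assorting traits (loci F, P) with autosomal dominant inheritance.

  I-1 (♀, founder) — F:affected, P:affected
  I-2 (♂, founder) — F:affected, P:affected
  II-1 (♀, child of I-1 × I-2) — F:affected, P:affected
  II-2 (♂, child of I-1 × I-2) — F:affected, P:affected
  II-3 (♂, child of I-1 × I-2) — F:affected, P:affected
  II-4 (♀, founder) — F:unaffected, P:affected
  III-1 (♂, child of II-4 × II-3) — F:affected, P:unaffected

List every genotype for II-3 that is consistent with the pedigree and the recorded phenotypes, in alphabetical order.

II-3 ∈ {FF Pp, Ff Pp}

F/I-1 aff ·: Ff|FF
F/I-2 aff ·: Ff|FF
F/II-1 aff I-1×I-2: Ff|FF
F/II-2 aff I-1×I-2: Ff|FF
F/II-3 aff I-1×I-2: Ff|FF
F/II-4 un ·: ff
F/III-1 aff II-4×II-3: Ff
⇒ F over [I-1,I-2,II-1,II-2,II-3,II-4,III-1]: 25 consistent
P/I-1 aff ·: Pp|PP
P/I-2 aff ·: Pp|PP
P/II-1 aff I-1×I-2: Pp|PP
P/II-2 aff I-1×I-2: Pp|PP
P/II-3 aff I-1×I-2: Pp
P/II-4 aff ·: Pp
P/III-1 un II-4×II-3: pp
⇒ P over [I-1,I-2,II-1,II-2,II-3,II-4,III-1]: 12 consistent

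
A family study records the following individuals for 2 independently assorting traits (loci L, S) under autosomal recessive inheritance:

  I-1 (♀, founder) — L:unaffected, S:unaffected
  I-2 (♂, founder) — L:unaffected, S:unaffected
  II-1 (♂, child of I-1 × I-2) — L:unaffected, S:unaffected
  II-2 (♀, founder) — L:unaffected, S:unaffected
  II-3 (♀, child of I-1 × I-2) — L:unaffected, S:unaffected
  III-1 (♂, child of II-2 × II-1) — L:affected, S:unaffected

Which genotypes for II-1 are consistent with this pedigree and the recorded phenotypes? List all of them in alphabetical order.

L/I-1 un ·: LL|Ll
L/I-2 un ·: LL|Ll
L/II-1 un I-1×I-2: Ll
L/II-2 un ·: Ll
L/II-3 un I-1×I-2: LL|Ll
L/III-1 aff II-2×II-1: ll
⇒ L over [I-1,I-2,II-1,II-2,II-3,III-1]: 6 consistent
S/I-1 un ·: SS|Ss
S/I-2 un ·: SS|Ss
S/II-1 un I-1×I-2: SS|Ss
S/II-2 un ·: SS|Ss
S/II-3 un I-1×I-2: SS|Ss
S/III-1 un II-2×II-1: SS|Ss
⇒ S over [I-1,I-2,II-1,II-2,II-3,III-1]: 45 consistent

II-1 ∈ {Ll SS, Ll Ss}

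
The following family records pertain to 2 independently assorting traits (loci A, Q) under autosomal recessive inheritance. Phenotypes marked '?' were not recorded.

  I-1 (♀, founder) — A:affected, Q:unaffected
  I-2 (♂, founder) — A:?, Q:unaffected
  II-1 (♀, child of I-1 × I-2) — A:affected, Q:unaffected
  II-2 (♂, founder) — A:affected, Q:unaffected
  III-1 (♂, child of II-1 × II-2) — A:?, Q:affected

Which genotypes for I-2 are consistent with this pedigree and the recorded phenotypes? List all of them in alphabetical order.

A/I-1 aff ·: aa
A/I-2 ? ·: Aa|aa
A/II-1 aff I-1×I-2: aa
A/II-2 aff ·: aa
A/III-1 ? II-1×II-2: aa
⇒ A over [I-1,I-2,II-1,II-2,III-1]: 2 consistent
Q/I-1 un ·: QQ|Qq
Q/I-2 un ·: QQ|Qq
Q/II-1 un I-1×I-2: Qq
Q/II-2 un ·: Qq
Q/III-1 aff II-1×II-2: qq
⇒ Q over [I-1,I-2,II-1,II-2,III-1]: 3 consistent

I-2 ∈ {Aa QQ, Aa Qq, aa QQ, aa Qq}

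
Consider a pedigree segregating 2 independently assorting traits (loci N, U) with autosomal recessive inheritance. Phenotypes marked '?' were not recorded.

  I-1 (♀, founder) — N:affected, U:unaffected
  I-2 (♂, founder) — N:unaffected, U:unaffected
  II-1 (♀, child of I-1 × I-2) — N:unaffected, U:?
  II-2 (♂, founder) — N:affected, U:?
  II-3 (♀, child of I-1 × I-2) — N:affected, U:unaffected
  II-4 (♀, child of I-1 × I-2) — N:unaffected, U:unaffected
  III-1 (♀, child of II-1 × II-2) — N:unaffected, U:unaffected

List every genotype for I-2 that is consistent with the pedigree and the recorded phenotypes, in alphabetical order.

N/I-1 aff ·: nn
N/I-2 un ·: Nn
N/II-1 un I-1×I-2: Nn
N/II-2 aff ·: nn
N/II-3 aff I-1×I-2: nn
N/II-4 un I-1×I-2: Nn
N/III-1 un II-1×II-2: Nn
⇒ N over [I-1,I-2,II-1,II-2,II-3,II-4,III-1]: 1 consistent
U/I-1 un ·: UU|Uu
U/I-2 un ·: UU|Uu
U/II-1 ? I-1×I-2: UU|Uu|uu
U/II-2 ? ·: UU|Uu|uu
U/II-3 un I-1×I-2: UU|Uu
U/II-4 un I-1×I-2: UU|Uu
U/III-1 un II-1×II-2: UU|Uu
⇒ U over [I-1,I-2,II-1,II-2,II-3,II-4,III-1]: 120 consistent

I-2 ∈ {Nn UU, Nn Uu}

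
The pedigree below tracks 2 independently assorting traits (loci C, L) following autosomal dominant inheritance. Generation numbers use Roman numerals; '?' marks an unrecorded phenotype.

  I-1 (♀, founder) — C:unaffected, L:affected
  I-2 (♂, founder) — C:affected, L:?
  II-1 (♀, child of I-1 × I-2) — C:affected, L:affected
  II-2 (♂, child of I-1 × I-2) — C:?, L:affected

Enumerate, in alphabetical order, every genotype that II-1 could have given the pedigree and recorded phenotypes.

C/I-1 un ·: cc
C/I-2 aff ·: Cc|CC
C/II-1 aff I-1×I-2: Cc
C/II-2 ? I-1×I-2: cc|Cc
⇒ C over [I-1,I-2,II-1,II-2]: 3 consistent
L/I-1 aff ·: Ll|LL
L/I-2 ? ·: ll|Ll|LL
L/II-1 aff I-1×I-2: Ll|LL
L/II-2 aff I-1×I-2: Ll|LL
⇒ L over [I-1,I-2,II-1,II-2]: 15 consistent

II-1 ∈ {Cc LL, Cc Ll}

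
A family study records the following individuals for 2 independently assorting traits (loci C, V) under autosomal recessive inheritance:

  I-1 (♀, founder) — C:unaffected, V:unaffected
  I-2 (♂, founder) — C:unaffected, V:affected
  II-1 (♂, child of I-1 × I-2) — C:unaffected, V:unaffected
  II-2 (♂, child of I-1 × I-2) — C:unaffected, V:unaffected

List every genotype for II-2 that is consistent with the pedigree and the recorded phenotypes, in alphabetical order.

II-2 ∈ {CC Vv, Cc Vv}

C/I-1 un ·: CC|Cc
C/I-2 un ·: CC|Cc
C/II-1 un I-1×I-2: CC|Cc
C/II-2 un I-1×I-2: CC|Cc
⇒ C over [I-1,I-2,II-1,II-2]: 13 consistent
V/I-1 un ·: VV|Vv
V/I-2 aff ·: vv
V/II-1 un I-1×I-2: Vv
V/II-2 un I-1×I-2: Vv
⇒ V over [I-1,I-2,II-1,II-2]: 2 consistent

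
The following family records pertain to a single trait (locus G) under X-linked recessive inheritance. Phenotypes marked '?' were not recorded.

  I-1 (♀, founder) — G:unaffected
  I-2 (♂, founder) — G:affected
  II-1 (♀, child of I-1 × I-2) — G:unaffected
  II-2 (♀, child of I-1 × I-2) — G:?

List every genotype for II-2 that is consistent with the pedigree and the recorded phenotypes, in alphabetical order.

G/I-1 un ·: X^GX^G|X^GX^g
G/I-2 aff ·: X^gY
G/II-1 un I-1×I-2: X^GX^g
G/II-2 ? I-1×I-2: X^GX^g|X^gX^g
⇒ G over [I-1,I-2,II-1,II-2]: 3 consistent

II-2 ∈ {X^GX^g, X^gX^g}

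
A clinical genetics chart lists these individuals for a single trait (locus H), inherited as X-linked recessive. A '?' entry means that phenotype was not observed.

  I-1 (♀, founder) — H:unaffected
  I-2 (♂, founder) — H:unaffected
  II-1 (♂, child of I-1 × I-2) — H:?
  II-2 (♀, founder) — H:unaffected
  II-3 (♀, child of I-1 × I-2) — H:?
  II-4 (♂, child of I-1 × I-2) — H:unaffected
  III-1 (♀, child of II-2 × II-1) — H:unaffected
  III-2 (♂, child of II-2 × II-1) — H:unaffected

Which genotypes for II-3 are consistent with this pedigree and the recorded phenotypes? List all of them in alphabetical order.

II-3 ∈ {X^HX^H, X^HX^h}

H/I-1 un ·: X^HX^H|X^HX^h
H/I-2 un ·: X^HY
H/II-1 ? I-1×I-2: X^HY|X^hY
H/II-2 un ·: X^HX^H|X^HX^h
H/II-3 ? I-1×I-2: X^HX^H|X^HX^h
H/II-4 un I-1×I-2: X^HY
H/III-1 un II-2×II-1: X^HX^H|X^HX^h
H/III-2 un II-2×II-1: X^HY
⇒ H over [I-1,I-2,II-1,II-2,II-3,II-4,III-1,III-2]: 13 consistent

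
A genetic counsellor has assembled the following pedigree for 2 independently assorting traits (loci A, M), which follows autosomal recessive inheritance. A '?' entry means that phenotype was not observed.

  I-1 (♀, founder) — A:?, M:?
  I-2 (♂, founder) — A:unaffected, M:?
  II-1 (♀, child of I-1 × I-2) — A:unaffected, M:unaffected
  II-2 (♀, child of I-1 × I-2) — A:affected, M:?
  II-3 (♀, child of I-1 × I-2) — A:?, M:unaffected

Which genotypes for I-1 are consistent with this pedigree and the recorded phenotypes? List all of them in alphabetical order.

A/I-1 ? ·: Aa|aa
A/I-2 un ·: Aa
A/II-1 un I-1×I-2: AA|Aa
A/II-2 aff I-1×I-2: aa
A/II-3 ? I-1×I-2: AA|Aa|aa
⇒ A over [I-1,I-2,II-1,II-2,II-3]: 8 consistent
M/I-1 ? ·: MM|Mm|mm
M/I-2 ? ·: MM|Mm|mm
M/II-1 un I-1×I-2: MM|Mm
M/II-2 ? I-1×I-2: MM|Mm|mm
M/II-3 un I-1×I-2: MM|Mm
⇒ M over [I-1,I-2,II-1,II-2,II-3]: 35 consistent

I-1 ∈ {Aa MM, Aa Mm, Aa mm, aa MM, aa Mm, aa mm}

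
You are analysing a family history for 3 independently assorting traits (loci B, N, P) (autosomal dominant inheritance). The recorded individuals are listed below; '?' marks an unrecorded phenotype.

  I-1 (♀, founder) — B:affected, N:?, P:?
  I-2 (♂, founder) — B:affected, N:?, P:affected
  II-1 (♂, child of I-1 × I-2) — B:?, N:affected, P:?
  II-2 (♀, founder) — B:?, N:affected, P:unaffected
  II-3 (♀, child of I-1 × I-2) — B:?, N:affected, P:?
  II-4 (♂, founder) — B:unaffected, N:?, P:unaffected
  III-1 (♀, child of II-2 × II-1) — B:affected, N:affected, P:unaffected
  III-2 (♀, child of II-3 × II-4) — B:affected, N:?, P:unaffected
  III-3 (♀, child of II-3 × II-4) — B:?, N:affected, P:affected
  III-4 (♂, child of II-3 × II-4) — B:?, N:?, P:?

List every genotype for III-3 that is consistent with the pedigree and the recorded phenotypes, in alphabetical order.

III-3 ∈ {Bb NN Pp, Bb Nn Pp, bb NN Pp, bb Nn Pp}

B/I-1 aff ·: Bb|BB
B/I-2 aff ·: Bb|BB
B/II-1 ? I-1×I-2: bb|Bb|BB
B/II-2 ? ·: bb|Bb|BB
B/II-3 ? I-1×I-2: Bb|BB
B/II-4 un ·: bb
B/III-1 aff II-2×II-1: Bb|BB
B/III-2 aff II-3×II-4: Bb
B/III-3 ? II-3×II-4: bb|Bb
B/III-4 ? II-3×II-4: bb|Bb
⇒ B over [I-1,I-2,II-1,II-2,II-3,II-4,III-1,III-2,III-3,III-4]: 149 consistent
N/I-1 ? ·: nn|Nn|NN
N/I-2 ? ·: nn|Nn|NN
N/II-1 aff I-1×I-2: Nn|NN
N/II-2 aff ·: Nn|NN
N/II-3 aff I-1×I-2: Nn|NN
N/II-4 ? ·: nn|Nn|NN
N/III-1 aff II-2×II-1: Nn|NN
N/III-2 ? II-3×II-4: nn|Nn|NN
N/III-3 aff II-3×II-4: Nn|NN
N/III-4 ? II-3×II-4: nn|Nn|NN
⇒ N over [I-1,I-2,II-1,II-2,II-3,II-4,III-1,III-2,III-3,III-4]: 1350 consistent
P/I-1 ? ·: pp|Pp|PP
P/I-2 aff ·: Pp|PP
P/II-1 ? I-1×I-2: pp|Pp
P/II-2 un ·: pp
P/II-3 ? I-1×I-2: Pp
P/II-4 un ·: pp
P/III-1 un II-2×II-1: pp
P/III-2 un II-3×II-4: pp
P/III-3 aff II-3×II-4: Pp
P/III-4 ? II-3×II-4: pp|Pp
⇒ P over [I-1,I-2,II-1,II-2,II-3,II-4,III-1,III-2,III-3,III-4]: 14 consistent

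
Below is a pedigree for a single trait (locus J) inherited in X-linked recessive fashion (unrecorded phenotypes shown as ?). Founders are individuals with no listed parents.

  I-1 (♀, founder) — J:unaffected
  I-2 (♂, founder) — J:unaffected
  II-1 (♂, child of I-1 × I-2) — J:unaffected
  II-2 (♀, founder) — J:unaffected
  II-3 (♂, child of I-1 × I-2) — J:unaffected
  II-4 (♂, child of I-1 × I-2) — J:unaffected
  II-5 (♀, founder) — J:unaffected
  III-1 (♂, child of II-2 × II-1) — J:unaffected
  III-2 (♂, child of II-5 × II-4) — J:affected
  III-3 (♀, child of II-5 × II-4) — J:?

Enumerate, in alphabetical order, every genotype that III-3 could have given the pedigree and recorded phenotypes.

III-3 ∈ {X^JX^J, X^JX^j}

J/I-1 un ·: X^JX^J|X^JX^j
J/I-2 un ·: X^JY
J/II-1 un I-1×I-2: X^JY
J/II-2 un ·: X^JX^J|X^JX^j
J/II-3 un I-1×I-2: X^JY
J/II-4 un I-1×I-2: X^JY
J/II-5 un ·: X^JX^j
J/III-1 un II-2×II-1: X^JY
J/III-2 aff II-5×II-4: X^jY
J/III-3 ? II-5×II-4: X^JX^J|X^JX^j
⇒ J over [I-1,I-2,II-1,II-2,II-3,II-4,II-5,III-1,III-2,III-3]: 8 consistent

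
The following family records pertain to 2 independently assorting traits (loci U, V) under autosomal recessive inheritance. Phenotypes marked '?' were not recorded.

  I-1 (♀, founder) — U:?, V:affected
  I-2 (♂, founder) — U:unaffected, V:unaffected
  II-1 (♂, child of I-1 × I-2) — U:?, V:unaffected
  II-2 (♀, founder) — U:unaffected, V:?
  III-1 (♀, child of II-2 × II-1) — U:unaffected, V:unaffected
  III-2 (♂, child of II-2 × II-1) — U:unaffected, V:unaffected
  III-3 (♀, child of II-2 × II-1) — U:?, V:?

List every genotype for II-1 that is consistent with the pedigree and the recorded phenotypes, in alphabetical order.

II-1 ∈ {UU Vv, Uu Vv, uu Vv}

U/I-1 ? ·: UU|Uu|uu
U/I-2 un ·: UU|Uu
U/II-1 ? I-1×I-2: UU|Uu|uu
U/II-2 un ·: UU|Uu
U/III-1 un II-2×II-1: UU|Uu
U/III-2 un II-2×II-1: UU|Uu
U/III-3 ? II-2×II-1: UU|Uu|uu
⇒ U over [I-1,I-2,II-1,II-2,III-1,III-2,III-3]: 142 consistent
V/I-1 aff ·: vv
V/I-2 un ·: VV|Vv
V/II-1 un I-1×I-2: Vv
V/II-2 ? ·: VV|Vv|vv
V/III-1 un II-2×II-1: VV|Vv
V/III-2 un II-2×II-1: VV|Vv
V/III-3 ? II-2×II-1: VV|Vv|vv
⇒ V over [I-1,I-2,II-1,II-2,III-1,III-2,III-3]: 44 consistent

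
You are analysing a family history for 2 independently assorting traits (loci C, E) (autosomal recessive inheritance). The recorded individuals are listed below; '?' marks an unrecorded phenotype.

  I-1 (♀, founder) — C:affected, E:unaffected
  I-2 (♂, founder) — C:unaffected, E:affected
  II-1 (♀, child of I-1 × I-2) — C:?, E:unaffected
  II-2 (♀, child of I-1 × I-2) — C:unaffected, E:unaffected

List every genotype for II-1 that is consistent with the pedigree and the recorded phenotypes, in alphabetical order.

C/I-1 aff ·: cc
C/I-2 un ·: CC|Cc
C/II-1 ? I-1×I-2: Cc|cc
C/II-2 un I-1×I-2: Cc
⇒ C over [I-1,I-2,II-1,II-2]: 3 consistent
E/I-1 un ·: EE|Ee
E/I-2 aff ·: ee
E/II-1 un I-1×I-2: Ee
E/II-2 un I-1×I-2: Ee
⇒ E over [I-1,I-2,II-1,II-2]: 2 consistent

II-1 ∈ {Cc Ee, cc Ee}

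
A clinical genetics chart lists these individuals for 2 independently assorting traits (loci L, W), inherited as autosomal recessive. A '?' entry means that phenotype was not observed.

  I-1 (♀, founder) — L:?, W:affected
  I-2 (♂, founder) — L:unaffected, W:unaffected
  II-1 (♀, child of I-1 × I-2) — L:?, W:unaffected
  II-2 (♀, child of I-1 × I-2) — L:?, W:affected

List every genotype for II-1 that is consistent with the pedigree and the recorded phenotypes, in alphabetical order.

L/I-1 ? ·: LL|Ll|ll
L/I-2 un ·: LL|Ll
L/II-1 ? I-1×I-2: LL|Ll|ll
L/II-2 ? I-1×I-2: LL|Ll|ll
⇒ L over [I-1,I-2,II-1,II-2]: 23 consistent
W/I-1 aff ·: ww
W/I-2 un ·: Ww
W/II-1 un I-1×I-2: Ww
W/II-2 aff I-1×I-2: ww
⇒ W over [I-1,I-2,II-1,II-2]: 1 consistent

II-1 ∈ {LL Ww, Ll Ww, ll Ww}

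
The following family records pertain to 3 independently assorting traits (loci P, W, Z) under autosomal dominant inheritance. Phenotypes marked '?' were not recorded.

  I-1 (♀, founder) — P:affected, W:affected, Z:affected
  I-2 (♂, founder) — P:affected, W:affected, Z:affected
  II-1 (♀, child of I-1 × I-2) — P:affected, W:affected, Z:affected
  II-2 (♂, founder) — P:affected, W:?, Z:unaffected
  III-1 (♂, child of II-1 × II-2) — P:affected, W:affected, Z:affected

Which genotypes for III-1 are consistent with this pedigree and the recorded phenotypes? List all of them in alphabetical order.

P/I-1 aff ·: Pp|PP
P/I-2 aff ·: Pp|PP
P/II-1 aff I-1×I-2: Pp|PP
P/II-2 aff ·: Pp|PP
P/III-1 aff II-1×II-2: Pp|PP
⇒ P over [I-1,I-2,II-1,II-2,III-1]: 24 consistent
W/I-1 aff ·: Ww|WW
W/I-2 aff ·: Ww|WW
W/II-1 aff I-1×I-2: Ww|WW
W/II-2 ? ·: ww|Ww|WW
W/III-1 aff II-1×II-2: Ww|WW
⇒ W over [I-1,I-2,II-1,II-2,III-1]: 31 consistent
Z/I-1 aff ·: Zz|ZZ
Z/I-2 aff ·: Zz|ZZ
Z/II-1 aff I-1×I-2: Zz|ZZ
Z/II-2 un ·: zz
Z/III-1 aff II-1×II-2: Zz
⇒ Z over [I-1,I-2,II-1,II-2,III-1]: 7 consistent

III-1 ∈ {PP WW Zz, PP Ww Zz, Pp WW Zz, Pp Ww Zz}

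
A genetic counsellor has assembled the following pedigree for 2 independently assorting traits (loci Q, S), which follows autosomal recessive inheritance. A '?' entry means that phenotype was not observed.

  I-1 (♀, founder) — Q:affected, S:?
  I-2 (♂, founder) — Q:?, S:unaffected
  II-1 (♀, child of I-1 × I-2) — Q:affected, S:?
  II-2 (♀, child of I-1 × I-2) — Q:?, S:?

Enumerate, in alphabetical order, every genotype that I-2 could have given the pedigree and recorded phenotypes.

Q/I-1 aff ·: qq
Q/I-2 ? ·: Qq|qq
Q/II-1 aff I-1×I-2: qq
Q/II-2 ? I-1×I-2: Qq|qq
⇒ Q over [I-1,I-2,II-1,II-2]: 3 consistent
S/I-1 ? ·: SS|Ss|ss
S/I-2 un ·: SS|Ss
S/II-1 ? I-1×I-2: SS|Ss|ss
S/II-2 ? I-1×I-2: SS|Ss|ss
⇒ S over [I-1,I-2,II-1,II-2]: 23 consistent

I-2 ∈ {Qq SS, Qq Ss, qq SS, qq Ss}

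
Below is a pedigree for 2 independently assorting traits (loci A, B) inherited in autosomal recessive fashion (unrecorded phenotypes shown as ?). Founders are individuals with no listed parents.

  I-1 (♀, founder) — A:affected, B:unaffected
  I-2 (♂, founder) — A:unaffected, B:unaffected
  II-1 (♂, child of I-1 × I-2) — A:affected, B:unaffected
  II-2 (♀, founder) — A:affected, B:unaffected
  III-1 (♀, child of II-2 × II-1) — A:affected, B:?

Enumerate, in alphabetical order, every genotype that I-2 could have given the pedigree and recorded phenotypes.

A/I-1 aff ·: aa
A/I-2 un ·: Aa
A/II-1 aff I-1×I-2: aa
A/II-2 aff ·: aa
A/III-1 aff II-2×II-1: aa
⇒ A over [I-1,I-2,II-1,II-2,III-1]: 1 consistent
B/I-1 un ·: BB|Bb
B/I-2 un ·: BB|Bb
B/II-1 un I-1×I-2: BB|Bb
B/II-2 un ·: BB|Bb
B/III-1 ? II-2×II-1: BB|Bb|bb
⇒ B over [I-1,I-2,II-1,II-2,III-1]: 27 consistent

I-2 ∈ {Aa BB, Aa Bb}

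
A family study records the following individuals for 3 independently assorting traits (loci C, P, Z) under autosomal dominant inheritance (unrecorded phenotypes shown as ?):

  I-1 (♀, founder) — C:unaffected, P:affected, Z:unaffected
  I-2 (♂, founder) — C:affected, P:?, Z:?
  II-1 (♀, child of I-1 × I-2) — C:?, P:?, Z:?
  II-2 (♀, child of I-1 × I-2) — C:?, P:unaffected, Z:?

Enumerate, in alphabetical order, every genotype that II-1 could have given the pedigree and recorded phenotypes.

II-1 ∈ {Cc PP Zz, Cc PP zz, Cc Pp Zz, Cc Pp zz, Cc pp Zz, Cc pp zz, cc PP Zz, cc PP zz, cc Pp Zz, cc Pp zz, cc pp Zz, cc pp zz}

C/I-1 un ·: cc
C/I-2 aff ·: Cc|CC
C/II-1 ? I-1×I-2: cc|Cc
C/II-2 ? I-1×I-2: cc|Cc
⇒ C over [I-1,I-2,II-1,II-2]: 5 consistent
P/I-1 aff ·: Pp
P/I-2 ? ·: pp|Pp
P/II-1 ? I-1×I-2: pp|Pp|PP
P/II-2 un I-1×I-2: pp
⇒ P over [I-1,I-2,II-1,II-2]: 5 consistent
Z/I-1 un ·: zz
Z/I-2 ? ·: zz|Zz|ZZ
Z/II-1 ? I-1×I-2: zz|Zz
Z/II-2 ? I-1×I-2: zz|Zz
⇒ Z over [I-1,I-2,II-1,II-2]: 6 consistent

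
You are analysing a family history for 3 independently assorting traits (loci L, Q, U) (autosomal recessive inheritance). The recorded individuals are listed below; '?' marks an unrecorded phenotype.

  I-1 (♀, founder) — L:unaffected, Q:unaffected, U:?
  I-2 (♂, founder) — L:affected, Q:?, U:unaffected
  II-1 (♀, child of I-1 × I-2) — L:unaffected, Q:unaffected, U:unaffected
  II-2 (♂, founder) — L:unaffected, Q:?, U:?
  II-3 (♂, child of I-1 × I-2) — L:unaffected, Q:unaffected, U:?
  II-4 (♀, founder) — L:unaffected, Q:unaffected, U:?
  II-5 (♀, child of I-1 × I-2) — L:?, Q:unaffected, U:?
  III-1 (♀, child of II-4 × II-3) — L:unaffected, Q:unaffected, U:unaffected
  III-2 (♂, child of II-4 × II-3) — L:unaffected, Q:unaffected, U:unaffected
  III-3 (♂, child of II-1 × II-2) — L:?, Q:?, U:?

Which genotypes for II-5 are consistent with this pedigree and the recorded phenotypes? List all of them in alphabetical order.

L/I-1 un ·: LL|Ll
L/I-2 aff ·: ll
L/II-1 un I-1×I-2: Ll
L/II-2 un ·: LL|Ll
L/II-3 un I-1×I-2: Ll
L/II-4 un ·: LL|Ll
L/II-5 ? I-1×I-2: Ll|ll
L/III-1 un II-4×II-3: LL|Ll
L/III-2 un II-4×II-3: LL|Ll
L/III-3 ? II-1×II-2: LL|Ll|ll
⇒ L over [I-1,I-2,II-1,II-2,II-3,II-4,II-5,III-1,III-2,III-3]: 120 consistent
Q/I-1 un ·: QQ|Qq
Q/I-2 ? ·: QQ|Qq|qq
Q/II-1 un I-1×I-2: QQ|Qq
Q/II-2 ? ·: QQ|Qq|qq
Q/II-3 un I-1×I-2: QQ|Qq
Q/II-4 un ·: QQ|Qq
Q/II-5 un I-1×I-2: QQ|Qq
Q/III-1 un II-4×II-3: QQ|Qq
Q/III-2 un II-4×II-3: QQ|Qq
Q/III-3 ? II-1×II-2: QQ|Qq|qq
⇒ Q over [I-1,I-2,II-1,II-2,II-3,II-4,II-5,III-1,III-2,III-3]: 990 consistent
U/I-1 ? ·: UU|Uu|uu
U/I-2 un ·: UU|Uu
U/II-1 un I-1×I-2: UU|Uu
U/II-2 ? ·: UU|Uu|uu
U/II-3 ? I-1×I-2: UU|Uu|uu
U/II-4 ? ·: UU|Uu|uu
U/II-5 ? I-1×I-2: UU|Uu|uu
U/III-1 un II-4×II-3: UU|Uu
U/III-2 un II-4×II-3: UU|Uu
U/III-3 ? II-1×II-2: UU|Uu|uu
⇒ U over [I-1,I-2,II-1,II-2,II-3,II-4,II-5,III-1,III-2,III-3]: 1462 consistent

II-5 ∈ {Ll QQ UU, Ll QQ Uu, Ll QQ uu, Ll Qq UU, Ll Qq Uu, Ll Qq uu, ll QQ UU, ll QQ Uu, ll QQ uu, ll Qq UU, ll Qq Uu, ll Qq uu}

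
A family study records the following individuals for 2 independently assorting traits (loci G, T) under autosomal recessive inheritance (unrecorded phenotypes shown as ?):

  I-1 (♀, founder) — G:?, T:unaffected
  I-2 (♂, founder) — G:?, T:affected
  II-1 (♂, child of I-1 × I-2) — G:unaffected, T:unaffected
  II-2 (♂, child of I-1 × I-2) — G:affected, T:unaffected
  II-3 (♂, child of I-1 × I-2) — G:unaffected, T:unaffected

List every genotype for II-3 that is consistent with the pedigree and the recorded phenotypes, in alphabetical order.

II-3 ∈ {GG Tt, Gg Tt}

G/I-1 ? ·: Gg|gg
G/I-2 ? ·: Gg|gg
G/II-1 un I-1×I-2: GG|Gg
G/II-2 aff I-1×I-2: gg
G/II-3 un I-1×I-2: GG|Gg
⇒ G over [I-1,I-2,II-1,II-2,II-3]: 6 consistent
T/I-1 un ·: TT|Tt
T/I-2 aff ·: tt
T/II-1 un I-1×I-2: Tt
T/II-2 un I-1×I-2: Tt
T/II-3 un I-1×I-2: Tt
⇒ T over [I-1,I-2,II-1,II-2,II-3]: 2 consistent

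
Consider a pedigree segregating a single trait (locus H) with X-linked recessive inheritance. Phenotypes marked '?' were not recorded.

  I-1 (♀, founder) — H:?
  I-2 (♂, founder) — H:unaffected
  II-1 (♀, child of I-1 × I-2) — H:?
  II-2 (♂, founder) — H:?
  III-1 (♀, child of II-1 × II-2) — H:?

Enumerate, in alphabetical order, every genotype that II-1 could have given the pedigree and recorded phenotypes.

H/I-1 ? ·: X^HX^H|X^HX^h|X^hX^h
H/I-2 un ·: X^HY
H/II-1 ? I-1×I-2: X^HX^H|X^HX^h
H/II-2 ? ·: X^HY|X^hY
H/III-1 ? II-1×II-2: X^HX^H|X^HX^h|X^hX^h
⇒ H over [I-1,I-2,II-1,II-2,III-1]: 12 consistent

II-1 ∈ {X^HX^H, X^HX^h}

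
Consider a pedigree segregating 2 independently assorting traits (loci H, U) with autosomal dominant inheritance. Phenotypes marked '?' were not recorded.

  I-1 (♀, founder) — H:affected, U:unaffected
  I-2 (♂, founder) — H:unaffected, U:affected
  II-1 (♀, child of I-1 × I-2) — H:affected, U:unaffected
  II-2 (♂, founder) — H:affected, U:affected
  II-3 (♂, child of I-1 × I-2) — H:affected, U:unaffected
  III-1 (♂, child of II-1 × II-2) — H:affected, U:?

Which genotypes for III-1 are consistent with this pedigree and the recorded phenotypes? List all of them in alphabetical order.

III-1 ∈ {HH Uu, HH uu, Hh Uu, Hh uu}

H/I-1 aff ·: Hh|HH
H/I-2 un ·: hh
H/II-1 aff I-1×I-2: Hh
H/II-2 aff ·: Hh|HH
H/II-3 aff I-1×I-2: Hh
H/III-1 aff II-1×II-2: Hh|HH
⇒ H over [I-1,I-2,II-1,II-2,II-3,III-1]: 8 consistent
U/I-1 un ·: uu
U/I-2 aff ·: Uu
U/II-1 un I-1×I-2: uu
U/II-2 aff ·: Uu|UU
U/II-3 un I-1×I-2: uu
U/III-1 ? II-1×II-2: uu|Uu
⇒ U over [I-1,I-2,II-1,II-2,II-3,III-1]: 3 consistent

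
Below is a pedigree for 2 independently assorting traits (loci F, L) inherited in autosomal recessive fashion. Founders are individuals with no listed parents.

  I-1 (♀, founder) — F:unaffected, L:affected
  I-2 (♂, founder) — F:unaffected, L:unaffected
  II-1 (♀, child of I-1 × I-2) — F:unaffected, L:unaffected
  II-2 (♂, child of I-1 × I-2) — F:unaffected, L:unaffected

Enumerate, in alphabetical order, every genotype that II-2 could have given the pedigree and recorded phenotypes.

II-2 ∈ {FF Ll, Ff Ll}

F/I-1 un ·: FF|Ff
F/I-2 un ·: FF|Ff
F/II-1 un I-1×I-2: FF|Ff
F/II-2 un I-1×I-2: FF|Ff
⇒ F over [I-1,I-2,II-1,II-2]: 13 consistent
L/I-1 aff ·: ll
L/I-2 un ·: LL|Ll
L/II-1 un I-1×I-2: Ll
L/II-2 un I-1×I-2: Ll
⇒ L over [I-1,I-2,II-1,II-2]: 2 consistent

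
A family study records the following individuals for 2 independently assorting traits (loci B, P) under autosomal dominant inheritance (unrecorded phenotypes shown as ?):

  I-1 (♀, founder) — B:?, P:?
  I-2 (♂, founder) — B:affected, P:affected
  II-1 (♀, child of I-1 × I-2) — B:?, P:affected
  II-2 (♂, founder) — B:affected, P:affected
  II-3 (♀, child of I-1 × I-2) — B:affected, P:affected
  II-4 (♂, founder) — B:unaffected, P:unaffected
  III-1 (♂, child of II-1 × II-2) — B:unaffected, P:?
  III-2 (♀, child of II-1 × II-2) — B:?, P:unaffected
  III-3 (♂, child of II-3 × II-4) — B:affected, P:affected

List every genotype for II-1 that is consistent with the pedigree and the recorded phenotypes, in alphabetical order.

II-1 ∈ {Bb Pp, bb Pp}

B/I-1 ? ·: bb|Bb|BB
B/I-2 aff ·: Bb|BB
B/II-1 ? I-1×I-2: bb|Bb
B/II-2 aff ·: Bb
B/II-3 aff I-1×I-2: Bb|BB
B/II-4 un ·: bb
B/III-1 un II-1×II-2: bb
B/III-2 ? II-1×II-2: bb|Bb|BB
B/III-3 aff II-3×II-4: Bb
⇒ B over [I-1,I-2,II-1,II-2,II-3,II-4,III-1,III-2,III-3]: 30 consistent
P/I-1 ? ·: pp|Pp|PP
P/I-2 aff ·: Pp|PP
P/II-1 aff I-1×I-2: Pp
P/II-2 aff ·: Pp
P/II-3 aff I-1×I-2: Pp|PP
P/II-4 un ·: pp
P/III-1 ? II-1×II-2: pp|Pp|PP
P/III-2 un II-1×II-2: pp
P/III-3 aff II-3×II-4: Pp
⇒ P over [I-1,I-2,II-1,II-2,II-3,II-4,III-1,III-2,III-3]: 24 consistent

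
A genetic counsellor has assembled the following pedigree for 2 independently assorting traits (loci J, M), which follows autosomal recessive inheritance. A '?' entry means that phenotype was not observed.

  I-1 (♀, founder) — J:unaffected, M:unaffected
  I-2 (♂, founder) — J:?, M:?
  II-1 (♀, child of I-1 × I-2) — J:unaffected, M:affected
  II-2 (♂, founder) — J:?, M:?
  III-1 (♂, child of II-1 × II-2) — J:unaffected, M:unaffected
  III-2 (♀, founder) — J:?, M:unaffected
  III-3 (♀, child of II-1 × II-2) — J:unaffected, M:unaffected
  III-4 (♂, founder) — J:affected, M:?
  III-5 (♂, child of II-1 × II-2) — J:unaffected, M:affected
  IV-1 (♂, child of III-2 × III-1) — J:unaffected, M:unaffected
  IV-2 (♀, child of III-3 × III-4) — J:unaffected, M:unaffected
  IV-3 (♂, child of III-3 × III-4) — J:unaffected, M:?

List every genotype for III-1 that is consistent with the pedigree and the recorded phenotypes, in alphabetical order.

J/I-1 un ·: JJ|Jj
J/I-2 ? ·: JJ|Jj|jj
J/II-1 un I-1×I-2: JJ|Jj
J/II-2 ? ·: JJ|Jj|jj
J/III-1 un II-1×II-2: JJ|Jj
J/III-2 ? ·: JJ|Jj|jj
J/III-3 un II-1×II-2: JJ|Jj
J/III-4 aff ·: jj
J/III-5 un II-1×II-2: JJ|Jj
J/IV-1 un III-2×III-1: JJ|Jj
J/IV-2 un III-3×III-4: Jj
J/IV-3 un III-3×III-4: Jj
⇒ J over [I-1,I-2,II-1,II-2,III-1,III-2,III-3,III-4,III-5,IV-1,IV-2,IV-3]: 565 consistent
M/I-1 un ·: Mm
M/I-2 ? ·: Mm|mm
M/II-1 aff I-1×I-2: mm
M/II-2 ? ·: Mm
M/III-1 un II-1×II-2: Mm
M/III-2 un ·: MM|Mm
M/III-3 un II-1×II-2: Mm
M/III-4 ? ·: MM|Mm|mm
M/III-5 aff II-1×II-2: mm
M/IV-1 un III-2×III-1: MM|Mm
M/IV-2 un III-3×III-4: MM|Mm
M/IV-3 ? III-3×III-4: MM|Mm|mm
⇒ M over [I-1,I-2,II-1,II-2,III-1,III-2,III-3,III-4,III-5,IV-1,IV-2,IV-3]: 96 consistent

III-1 ∈ {JJ Mm, Jj Mm}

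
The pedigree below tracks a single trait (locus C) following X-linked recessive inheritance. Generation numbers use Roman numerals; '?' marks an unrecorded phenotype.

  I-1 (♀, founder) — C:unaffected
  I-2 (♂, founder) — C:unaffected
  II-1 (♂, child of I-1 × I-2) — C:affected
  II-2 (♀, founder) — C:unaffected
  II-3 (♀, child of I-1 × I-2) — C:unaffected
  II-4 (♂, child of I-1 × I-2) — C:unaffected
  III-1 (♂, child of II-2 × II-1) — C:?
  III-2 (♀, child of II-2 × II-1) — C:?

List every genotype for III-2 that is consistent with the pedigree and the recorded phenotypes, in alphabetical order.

III-2 ∈ {X^CX^c, X^cX^c}

C/I-1 un ·: X^CX^c
C/I-2 un ·: X^CY
C/II-1 aff I-1×I-2: X^cY
C/II-2 un ·: X^CX^C|X^CX^c
C/II-3 un I-1×I-2: X^CX^C|X^CX^c
C/II-4 un I-1×I-2: X^CY
C/III-1 ? II-2×II-1: X^CY|X^cY
C/III-2 ? II-2×II-1: X^CX^c|X^cX^c
⇒ C over [I-1,I-2,II-1,II-2,II-3,II-4,III-1,III-2]: 10 consistent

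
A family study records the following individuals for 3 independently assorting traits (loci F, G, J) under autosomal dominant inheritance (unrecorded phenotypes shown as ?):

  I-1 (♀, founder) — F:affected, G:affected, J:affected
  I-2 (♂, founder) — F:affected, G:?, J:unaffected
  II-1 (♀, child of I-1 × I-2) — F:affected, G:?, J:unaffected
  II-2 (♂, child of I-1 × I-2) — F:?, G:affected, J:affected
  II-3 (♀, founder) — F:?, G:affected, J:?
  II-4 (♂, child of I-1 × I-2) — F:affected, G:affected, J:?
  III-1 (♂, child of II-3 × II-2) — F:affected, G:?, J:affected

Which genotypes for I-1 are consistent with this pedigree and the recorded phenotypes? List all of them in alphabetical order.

I-1 ∈ {FF GG Jj, FF Gg Jj, Ff GG Jj, Ff Gg Jj}

F/I-1 aff ·: Ff|FF
F/I-2 aff ·: Ff|FF
F/II-1 aff I-1×I-2: Ff|FF
F/II-2 ? I-1×I-2: ff|Ff|FF
F/II-3 ? ·: ff|Ff|FF
F/II-4 aff I-1×I-2: Ff|FF
F/III-1 aff II-3×II-2: Ff|FF
⇒ F over [I-1,I-2,II-1,II-2,II-3,II-4,III-1]: 120 consistent
G/I-1 aff ·: Gg|GG
G/I-2 ? ·: gg|Gg|GG
G/II-1 ? I-1×I-2: gg|Gg|GG
G/II-2 aff I-1×I-2: Gg|GG
G/II-3 aff ·: Gg|GG
G/II-4 aff I-1×I-2: Gg|GG
G/III-1 ? II-3×II-2: gg|Gg|GG
⇒ G over [I-1,I-2,II-1,II-2,II-3,II-4,III-1]: 130 consistent
J/I-1 aff ·: Jj
J/I-2 un ·: jj
J/II-1 un I-1×I-2: jj
J/II-2 aff I-1×I-2: Jj
J/II-3 ? ·: jj|Jj|JJ
J/II-4 ? I-1×I-2: jj|Jj
J/III-1 aff II-3×II-2: Jj|JJ
⇒ J over [I-1,I-2,II-1,II-2,II-3,II-4,III-1]: 10 consistent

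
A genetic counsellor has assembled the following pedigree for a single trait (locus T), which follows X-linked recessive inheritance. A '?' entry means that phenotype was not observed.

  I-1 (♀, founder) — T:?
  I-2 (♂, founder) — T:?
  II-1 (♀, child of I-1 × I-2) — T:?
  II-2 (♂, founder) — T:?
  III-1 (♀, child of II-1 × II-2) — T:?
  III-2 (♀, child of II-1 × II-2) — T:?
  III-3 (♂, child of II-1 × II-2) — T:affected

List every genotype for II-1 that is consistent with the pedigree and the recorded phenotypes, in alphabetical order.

T/I-1 ? ·: X^TX^T|X^TX^t|X^tX^t
T/I-2 ? ·: X^TY|X^tY
T/II-1 ? I-1×I-2: X^TX^t|X^tX^t
T/II-2 ? ·: X^TY|X^tY
T/III-1 ? II-1×II-2: X^TX^T|X^TX^t|X^tX^t
T/III-2 ? II-1×II-2: X^TX^T|X^TX^t|X^tX^t
T/III-3 aff II-1×II-2: X^tY
⇒ T over [I-1,I-2,II-1,II-2,III-1,III-2,III-3]: 36 consistent

II-1 ∈ {X^TX^t, X^tX^t}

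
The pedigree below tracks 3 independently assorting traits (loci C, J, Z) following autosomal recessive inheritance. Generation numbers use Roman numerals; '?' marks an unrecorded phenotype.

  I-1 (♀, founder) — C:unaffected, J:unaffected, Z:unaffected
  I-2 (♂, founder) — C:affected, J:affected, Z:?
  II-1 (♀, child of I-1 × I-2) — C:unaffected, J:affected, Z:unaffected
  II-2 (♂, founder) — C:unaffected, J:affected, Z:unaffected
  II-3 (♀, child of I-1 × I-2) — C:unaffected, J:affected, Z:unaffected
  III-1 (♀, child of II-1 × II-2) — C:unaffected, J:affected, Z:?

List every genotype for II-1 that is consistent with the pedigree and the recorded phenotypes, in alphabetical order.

C/I-1 un ·: CC|Cc
C/I-2 aff ·: cc
C/II-1 un I-1×I-2: Cc
C/II-2 un ·: CC|Cc
C/II-3 un I-1×I-2: Cc
C/III-1 un II-1×II-2: CC|Cc
⇒ C over [I-1,I-2,II-1,II-2,II-3,III-1]: 8 consistent
J/I-1 un ·: Jj
J/I-2 aff ·: jj
J/II-1 aff I-1×I-2: jj
J/II-2 aff ·: jj
J/II-3 aff I-1×I-2: jj
J/III-1 aff II-1×II-2: jj
⇒ J over [I-1,I-2,II-1,II-2,II-3,III-1]: 1 consistent
Z/I-1 un ·: ZZ|Zz
Z/I-2 ? ·: ZZ|Zz|zz
Z/II-1 un I-1×I-2: ZZ|Zz
Z/II-2 un ·: ZZ|Zz
Z/II-3 un I-1×I-2: ZZ|Zz
Z/III-1 ? II-1×II-2: ZZ|Zz|zz
⇒ Z over [I-1,I-2,II-1,II-2,II-3,III-1]: 61 consistent

II-1 ∈ {Cc jj ZZ, Cc jj Zz}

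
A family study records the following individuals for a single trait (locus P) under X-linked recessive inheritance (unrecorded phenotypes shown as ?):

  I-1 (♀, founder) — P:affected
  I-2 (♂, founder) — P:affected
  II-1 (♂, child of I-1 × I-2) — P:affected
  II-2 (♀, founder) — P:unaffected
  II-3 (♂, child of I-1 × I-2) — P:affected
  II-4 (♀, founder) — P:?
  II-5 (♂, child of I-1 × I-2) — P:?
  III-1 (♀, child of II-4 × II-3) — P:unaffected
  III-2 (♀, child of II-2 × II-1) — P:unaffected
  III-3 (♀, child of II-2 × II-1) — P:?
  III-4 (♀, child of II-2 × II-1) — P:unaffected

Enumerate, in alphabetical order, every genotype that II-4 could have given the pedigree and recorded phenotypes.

P/I-1 aff ·: X^pX^p
P/I-2 aff ·: X^pY
P/II-1 aff I-1×I-2: X^pY
P/II-2 un ·: X^PX^P|X^PX^p
P/II-3 aff I-1×I-2: X^pY
P/II-4 ? ·: X^PX^P|X^PX^p
P/II-5 ? I-1×I-2: X^pY
P/III-1 un II-4×II-3: X^PX^p
P/III-2 un II-2×II-1: X^PX^p
P/III-3 ? II-2×II-1: X^PX^p|X^pX^p
P/III-4 un II-2×II-1: X^PX^p
⇒ P over [I-1,I-2,II-1,II-2,II-3,II-4,II-5,III-1,III-2,III-3,III-4]: 6 consistent

II-4 ∈ {X^PX^P, X^PX^p}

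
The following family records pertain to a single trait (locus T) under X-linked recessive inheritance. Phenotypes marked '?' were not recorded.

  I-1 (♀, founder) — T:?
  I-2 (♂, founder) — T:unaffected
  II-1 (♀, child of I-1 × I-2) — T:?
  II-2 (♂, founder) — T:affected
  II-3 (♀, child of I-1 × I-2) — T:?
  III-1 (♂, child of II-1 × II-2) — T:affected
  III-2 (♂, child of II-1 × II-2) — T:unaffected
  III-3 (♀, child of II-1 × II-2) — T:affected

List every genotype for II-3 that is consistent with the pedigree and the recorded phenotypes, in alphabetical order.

II-3 ∈ {X^TX^T, X^TX^t}

T/I-1 ? ·: X^TX^t|X^tX^t
T/I-2 un ·: X^TY
T/II-1 ? I-1×I-2: X^TX^t
T/II-2 aff ·: X^tY
T/II-3 ? I-1×I-2: X^TX^T|X^TX^t
T/III-1 aff II-1×II-2: X^tY
T/III-2 un II-1×II-2: X^TY
T/III-3 aff II-1×II-2: X^tX^t
⇒ T over [I-1,I-2,II-1,II-2,II-3,III-1,III-2,III-3]: 3 consistent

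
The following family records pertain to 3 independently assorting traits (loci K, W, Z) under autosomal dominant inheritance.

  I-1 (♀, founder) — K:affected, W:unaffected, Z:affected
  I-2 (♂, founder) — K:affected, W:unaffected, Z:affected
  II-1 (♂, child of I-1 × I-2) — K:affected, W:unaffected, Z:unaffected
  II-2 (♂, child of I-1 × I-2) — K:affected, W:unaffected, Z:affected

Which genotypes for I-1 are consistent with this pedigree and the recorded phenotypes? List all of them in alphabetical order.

K/I-1 aff ·: Kk|KK
K/I-2 aff ·: Kk|KK
K/II-1 aff I-1×I-2: Kk|KK
K/II-2 aff I-1×I-2: Kk|KK
⇒ K over [I-1,I-2,II-1,II-2]: 13 consistent
W/I-1 un ·: ww
W/I-2 un ·: ww
W/II-1 un I-1×I-2: ww
W/II-2 un I-1×I-2: ww
⇒ W over [I-1,I-2,II-1,II-2]: 1 consistent
Z/I-1 aff ·: Zz
Z/I-2 aff ·: Zz
Z/II-1 un I-1×I-2: zz
Z/II-2 aff I-1×I-2: Zz|ZZ
⇒ Z over [I-1,I-2,II-1,II-2]: 2 consistent

I-1 ∈ {KK ww Zz, Kk ww Zz}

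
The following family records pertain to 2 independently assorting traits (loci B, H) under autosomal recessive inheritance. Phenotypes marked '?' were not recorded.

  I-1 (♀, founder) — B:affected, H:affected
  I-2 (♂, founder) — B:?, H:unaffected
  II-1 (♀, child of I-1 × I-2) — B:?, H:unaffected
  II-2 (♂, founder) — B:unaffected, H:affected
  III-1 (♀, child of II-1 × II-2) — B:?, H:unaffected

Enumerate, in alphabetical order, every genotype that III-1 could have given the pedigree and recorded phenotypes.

B/I-1 aff ·: bb
B/I-2 ? ·: BB|Bb|bb
B/II-1 ? I-1×I-2: Bb|bb
B/II-2 un ·: BB|Bb
B/III-1 ? II-1×II-2: BB|Bb|bb
⇒ B over [I-1,I-2,II-1,II-2,III-1]: 16 consistent
H/I-1 aff ·: hh
H/I-2 un ·: HH|Hh
H/II-1 un I-1×I-2: Hh
H/II-2 aff ·: hh
H/III-1 un II-1×II-2: Hh
⇒ H over [I-1,I-2,II-1,II-2,III-1]: 2 consistent

III-1 ∈ {BB Hh, Bb Hh, bb Hh}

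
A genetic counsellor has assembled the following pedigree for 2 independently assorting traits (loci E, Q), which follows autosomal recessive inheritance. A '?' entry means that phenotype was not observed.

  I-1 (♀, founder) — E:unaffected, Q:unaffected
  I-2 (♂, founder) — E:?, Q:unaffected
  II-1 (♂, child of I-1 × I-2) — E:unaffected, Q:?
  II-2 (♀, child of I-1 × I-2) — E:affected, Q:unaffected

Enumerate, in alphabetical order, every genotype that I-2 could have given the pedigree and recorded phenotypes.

E/I-1 un ·: Ee
E/I-2 ? ·: Ee|ee
E/II-1 un I-1×I-2: EE|Ee
E/II-2 aff I-1×I-2: ee
⇒ E over [I-1,I-2,II-1,II-2]: 3 consistent
Q/I-1 un ·: QQ|Qq
Q/I-2 un ·: QQ|Qq
Q/II-1 ? I-1×I-2: QQ|Qq|qq
Q/II-2 un I-1×I-2: QQ|Qq
⇒ Q over [I-1,I-2,II-1,II-2]: 15 consistent

I-2 ∈ {Ee QQ, Ee Qq, ee QQ, ee Qq}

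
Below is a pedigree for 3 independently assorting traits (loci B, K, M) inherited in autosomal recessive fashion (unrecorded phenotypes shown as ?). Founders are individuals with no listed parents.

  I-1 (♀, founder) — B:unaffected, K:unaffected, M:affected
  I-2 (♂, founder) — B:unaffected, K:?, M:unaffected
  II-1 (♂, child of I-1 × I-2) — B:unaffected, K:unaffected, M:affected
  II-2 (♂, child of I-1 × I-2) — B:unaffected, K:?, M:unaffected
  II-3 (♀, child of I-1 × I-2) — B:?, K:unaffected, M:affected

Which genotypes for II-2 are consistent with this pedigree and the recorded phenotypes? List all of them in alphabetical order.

II-2 ∈ {BB KK Mm, BB Kk Mm, BB kk Mm, Bb KK Mm, Bb Kk Mm, Bb kk Mm}

B/I-1 un ·: BB|Bb
B/I-2 un ·: BB|Bb
B/II-1 un I-1×I-2: BB|Bb
B/II-2 un I-1×I-2: BB|Bb
B/II-3 ? I-1×I-2: BB|Bb|bb
⇒ B over [I-1,I-2,II-1,II-2,II-3]: 29 consistent
K/I-1 un ·: KK|Kk
K/I-2 ? ·: KK|Kk|kk
K/II-1 un I-1×I-2: KK|Kk
K/II-2 ? I-1×I-2: KK|Kk|kk
K/II-3 un I-1×I-2: KK|Kk
⇒ K over [I-1,I-2,II-1,II-2,II-3]: 32 consistent
M/I-1 aff ·: mm
M/I-2 un ·: Mm
M/II-1 aff I-1×I-2: mm
M/II-2 un I-1×I-2: Mm
M/II-3 aff I-1×I-2: mm
⇒ M over [I-1,I-2,II-1,II-2,II-3]: 1 consistent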